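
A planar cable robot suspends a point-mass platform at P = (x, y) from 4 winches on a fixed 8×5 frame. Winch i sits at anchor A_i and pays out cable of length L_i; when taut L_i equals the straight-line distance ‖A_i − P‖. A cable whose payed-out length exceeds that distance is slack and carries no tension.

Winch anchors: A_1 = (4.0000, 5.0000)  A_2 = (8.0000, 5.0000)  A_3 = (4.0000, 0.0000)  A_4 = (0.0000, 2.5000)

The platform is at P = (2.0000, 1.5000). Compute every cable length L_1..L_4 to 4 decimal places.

L_1: Δ = A_1−P = (2.0000, 3.5000) → ‖Δ‖ = √16.2500 = 4.0311
L_2: Δ = A_2−P = (6.0000, 3.5000) → ‖Δ‖ = √48.2500 = 6.9462
L_3: Δ = A_3−P = (2.0000, -1.5000) → ‖Δ‖ = √6.2500 = 2.5000
L_4: Δ = A_4−P = (-2.0000, 1.0000) → ‖Δ‖ = √5.0000 = 2.2361

(4.0311, 6.9462, 2.5000, 2.2361)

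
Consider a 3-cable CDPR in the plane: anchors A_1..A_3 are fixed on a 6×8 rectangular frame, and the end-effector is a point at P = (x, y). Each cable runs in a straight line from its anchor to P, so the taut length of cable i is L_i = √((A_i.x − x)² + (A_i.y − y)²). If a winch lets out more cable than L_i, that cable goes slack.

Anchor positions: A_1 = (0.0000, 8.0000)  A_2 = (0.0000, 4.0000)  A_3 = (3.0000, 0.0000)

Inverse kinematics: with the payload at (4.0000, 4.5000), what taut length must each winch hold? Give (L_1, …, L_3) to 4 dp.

(5.3151, 4.0311, 4.6098)

L_1 = √((0.0000−4.0000)² + (8.0000−4.5000)²) = 5.3151
L_2 = √((0.0000−4.0000)² + (4.0000−4.5000)²) = 4.0311
L_3 = √((3.0000−4.0000)² + (0.0000−4.5000)²) = 4.6098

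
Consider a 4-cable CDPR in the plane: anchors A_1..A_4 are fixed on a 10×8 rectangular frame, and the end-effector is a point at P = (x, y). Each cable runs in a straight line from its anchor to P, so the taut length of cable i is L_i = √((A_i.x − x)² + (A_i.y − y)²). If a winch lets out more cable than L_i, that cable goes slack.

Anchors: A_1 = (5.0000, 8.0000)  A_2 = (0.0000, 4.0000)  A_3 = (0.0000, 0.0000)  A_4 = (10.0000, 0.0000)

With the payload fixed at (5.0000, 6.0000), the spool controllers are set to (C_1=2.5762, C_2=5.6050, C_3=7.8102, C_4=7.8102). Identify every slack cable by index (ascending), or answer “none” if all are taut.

1, 2

cable 1: L_1 = ‖A_1−P‖ = 2.0000;  C_1 = 2.5762 → slack
cable 2: L_2 = ‖A_2−P‖ = 5.3852;  C_2 = 5.6050 → slack
cable 3: L_3 = ‖A_3−P‖ = 7.8102;  C_3 = 7.8102 → taut
cable 4: L_4 = ‖A_4−P‖ = 7.8102;  C_4 = 7.8102 → taut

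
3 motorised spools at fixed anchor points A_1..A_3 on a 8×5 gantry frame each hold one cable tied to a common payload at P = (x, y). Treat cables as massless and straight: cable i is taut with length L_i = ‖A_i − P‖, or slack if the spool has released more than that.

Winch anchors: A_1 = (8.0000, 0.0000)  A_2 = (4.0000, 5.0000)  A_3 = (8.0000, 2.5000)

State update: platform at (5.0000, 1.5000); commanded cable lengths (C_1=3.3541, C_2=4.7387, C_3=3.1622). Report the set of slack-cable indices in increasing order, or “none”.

2

i=1: geometric 3.3541 vs commanded 3.3541 ⇒ taut
i=2: geometric 3.6401 vs commanded 4.7387 ⇒ slack
i=3: geometric 3.1623 vs commanded 3.1622 ⇒ taut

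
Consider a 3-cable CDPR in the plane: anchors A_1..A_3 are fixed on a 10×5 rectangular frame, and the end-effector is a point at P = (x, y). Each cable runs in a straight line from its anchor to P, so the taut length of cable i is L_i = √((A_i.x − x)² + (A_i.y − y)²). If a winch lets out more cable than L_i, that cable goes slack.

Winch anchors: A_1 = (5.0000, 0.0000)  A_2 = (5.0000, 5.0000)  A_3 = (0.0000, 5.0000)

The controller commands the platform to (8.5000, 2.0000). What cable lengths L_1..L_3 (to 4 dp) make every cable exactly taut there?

L_1: Δ = A_1−P = (-3.5000, -2.0000) → ‖Δ‖ = √16.2500 = 4.0311
L_2: Δ = A_2−P = (-3.5000, 3.0000) → ‖Δ‖ = √21.2500 = 4.6098
L_3: Δ = A_3−P = (-8.5000, 3.0000) → ‖Δ‖ = √81.2500 = 9.0139

(4.0311, 4.6098, 9.0139)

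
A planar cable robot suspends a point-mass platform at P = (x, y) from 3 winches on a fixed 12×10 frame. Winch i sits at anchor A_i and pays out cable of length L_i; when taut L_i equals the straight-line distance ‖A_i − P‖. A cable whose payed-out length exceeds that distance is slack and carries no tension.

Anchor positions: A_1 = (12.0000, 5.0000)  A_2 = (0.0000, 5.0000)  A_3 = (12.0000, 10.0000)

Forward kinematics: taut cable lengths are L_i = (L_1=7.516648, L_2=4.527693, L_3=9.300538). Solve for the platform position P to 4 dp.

(4.5000, 4.5000)

expand ‖A_i−P‖²=L_i² and subtract eq 1 (q_i ≔ ‖A_i‖²−L_i²)
q_1 = 144.0000+25.0000−56.5000 = 112.5000
eq1−eq2 → [24.0000  0.0000]·P = 108.0000
eq1−eq3 → [0.0000  -10.0000]·P = -45.0000
2×2 solve → P = (4.5000, 4.5000)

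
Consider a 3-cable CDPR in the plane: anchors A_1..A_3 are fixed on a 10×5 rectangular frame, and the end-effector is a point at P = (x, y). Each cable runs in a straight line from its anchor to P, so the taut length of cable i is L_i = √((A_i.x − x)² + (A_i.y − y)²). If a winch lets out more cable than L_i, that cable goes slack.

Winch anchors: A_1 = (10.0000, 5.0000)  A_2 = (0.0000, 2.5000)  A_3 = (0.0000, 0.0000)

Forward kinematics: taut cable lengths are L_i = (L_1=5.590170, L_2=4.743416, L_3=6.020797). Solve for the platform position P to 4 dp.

(4.5000, 4.0000)

expand ‖A_i−P‖²=L_i² and subtract eq 1 (c_i ≔ ‖A_i‖²−L_i²)
c_1 = 100.0000+25.0000−31.2500 = 93.7500
eq1−eq2 → [20.0000  5.0000]·P = 110.0000
eq1−eq3 → [20.0000  10.0000]·P = 130.0000
2×2 solve → P = (4.5000, 4.0000)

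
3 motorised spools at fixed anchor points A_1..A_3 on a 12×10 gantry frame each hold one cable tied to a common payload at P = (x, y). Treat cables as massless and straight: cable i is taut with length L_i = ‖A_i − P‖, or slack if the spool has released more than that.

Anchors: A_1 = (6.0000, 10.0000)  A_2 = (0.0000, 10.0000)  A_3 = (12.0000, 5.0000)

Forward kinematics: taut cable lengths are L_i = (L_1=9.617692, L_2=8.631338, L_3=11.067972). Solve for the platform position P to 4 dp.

circle eqns → linear via eq_j − eq_1; set k_j = A_j·A_j − L_j²
k_1 = 36.0000+100.0000−92.5000 = 43.5000
12.0000·x + 0.0000·y = k_1−k_2 = 18.0000
-12.0000·x + 10.0000·y = k_1−k_3 = -3.0000
solve first two rows → x=1.5000, y=1.5000

(1.5000, 1.5000)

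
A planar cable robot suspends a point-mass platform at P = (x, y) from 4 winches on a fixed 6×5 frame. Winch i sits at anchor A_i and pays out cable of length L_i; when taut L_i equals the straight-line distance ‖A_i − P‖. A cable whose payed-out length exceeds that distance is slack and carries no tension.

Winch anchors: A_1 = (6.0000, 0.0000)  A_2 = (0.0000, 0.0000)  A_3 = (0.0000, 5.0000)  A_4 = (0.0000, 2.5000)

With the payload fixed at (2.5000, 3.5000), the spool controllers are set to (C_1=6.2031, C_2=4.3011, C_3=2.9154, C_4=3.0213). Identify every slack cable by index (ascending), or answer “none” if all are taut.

i=1: geometric 4.9497 vs commanded 6.2031 ⇒ slack
i=2: geometric 4.3012 vs commanded 4.3011 ⇒ taut
i=3: geometric 2.9155 vs commanded 2.9154 ⇒ taut
i=4: geometric 2.6926 vs commanded 3.0213 ⇒ slack

1, 4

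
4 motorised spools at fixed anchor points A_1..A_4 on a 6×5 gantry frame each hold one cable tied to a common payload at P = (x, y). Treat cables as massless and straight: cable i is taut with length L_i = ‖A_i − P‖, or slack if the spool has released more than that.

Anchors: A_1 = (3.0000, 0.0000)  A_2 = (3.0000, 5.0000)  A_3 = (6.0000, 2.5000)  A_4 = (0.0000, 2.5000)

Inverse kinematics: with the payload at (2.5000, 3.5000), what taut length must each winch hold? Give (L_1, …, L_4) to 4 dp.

cable 1: Δx=0.5000, Δy=-3.5000; L_1 = √(Δx²+Δy²) = 3.5355
cable 2: Δx=0.5000, Δy=1.5000; L_2 = √(Δx²+Δy²) = 1.5811
cable 3: Δx=3.5000, Δy=-1.0000; L_3 = √(Δx²+Δy²) = 3.6401
cable 4: Δx=-2.5000, Δy=-1.0000; L_4 = √(Δx²+Δy²) = 2.6926

(3.5355, 1.5811, 3.6401, 2.6926)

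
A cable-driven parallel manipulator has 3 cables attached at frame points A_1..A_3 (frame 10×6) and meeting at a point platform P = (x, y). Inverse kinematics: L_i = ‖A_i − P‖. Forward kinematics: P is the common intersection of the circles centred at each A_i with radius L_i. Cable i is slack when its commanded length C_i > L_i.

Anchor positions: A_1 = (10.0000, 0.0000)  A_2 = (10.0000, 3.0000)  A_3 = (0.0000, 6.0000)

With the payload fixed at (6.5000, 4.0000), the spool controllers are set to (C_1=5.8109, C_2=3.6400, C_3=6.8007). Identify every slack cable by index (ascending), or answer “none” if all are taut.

cable 1: L_1 = ‖A_1−P‖ = 5.3151;  C_1 = 5.8109 → slack
cable 2: L_2 = ‖A_2−P‖ = 3.6401;  C_2 = 3.6400 → taut
cable 3: L_3 = ‖A_3−P‖ = 6.8007;  C_3 = 6.8007 → taut

1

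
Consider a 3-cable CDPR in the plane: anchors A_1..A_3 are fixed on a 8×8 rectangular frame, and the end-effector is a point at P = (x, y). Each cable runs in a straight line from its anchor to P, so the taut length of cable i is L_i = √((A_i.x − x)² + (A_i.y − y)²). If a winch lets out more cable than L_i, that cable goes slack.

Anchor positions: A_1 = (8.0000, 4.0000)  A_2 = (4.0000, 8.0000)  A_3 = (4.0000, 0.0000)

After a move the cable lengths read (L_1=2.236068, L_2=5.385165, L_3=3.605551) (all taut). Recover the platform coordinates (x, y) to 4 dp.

circle eqns → linear via eq_j − eq_1; set q_j = A_j·A_j − L_j²
q_1 = 64.0000+16.0000−5.0000 = 75.0000
8.0000·x − 8.0000·y = q_1−q_2 = 24.0000
8.0000·x + 8.0000·y = q_1−q_3 = 72.0000
solve first two rows → x=6.0000, y=3.0000

(6.0000, 3.0000)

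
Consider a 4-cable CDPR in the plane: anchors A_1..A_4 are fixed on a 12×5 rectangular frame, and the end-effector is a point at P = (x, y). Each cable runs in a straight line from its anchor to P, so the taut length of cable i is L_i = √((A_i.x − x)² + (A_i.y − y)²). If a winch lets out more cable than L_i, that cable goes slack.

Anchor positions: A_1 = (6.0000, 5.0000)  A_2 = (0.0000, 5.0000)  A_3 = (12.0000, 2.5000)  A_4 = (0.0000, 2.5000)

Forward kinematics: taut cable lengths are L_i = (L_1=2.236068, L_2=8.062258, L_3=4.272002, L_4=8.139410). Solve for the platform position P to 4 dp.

(8.0000, 4.0000)

expand ‖A_i−P‖²=L_i² and subtract eq 1 (q_i ≔ ‖A_i‖²−L_i²)
q_1 = 36.0000+25.0000−5.0000 = 56.0000
eq1−eq2 → [12.0000  0.0000]·P = 96.0000
eq1−eq3 → [-12.0000  5.0000]·P = -76.0000
eq1−eq4 → [12.0000  5.0000]·P = 116.0000
2×2 solve → P = (8.0000, 4.0000)
check cable 4: ‖A_4−P‖² = 66.2500 ≈ L_4² = 66.2500 ✓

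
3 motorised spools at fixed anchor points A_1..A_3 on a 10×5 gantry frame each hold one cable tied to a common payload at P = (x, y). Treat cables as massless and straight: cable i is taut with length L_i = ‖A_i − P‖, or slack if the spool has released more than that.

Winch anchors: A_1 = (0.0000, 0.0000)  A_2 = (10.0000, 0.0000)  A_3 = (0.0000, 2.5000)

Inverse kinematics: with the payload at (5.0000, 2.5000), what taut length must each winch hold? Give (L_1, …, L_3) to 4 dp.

(5.5902, 5.5902, 5.0000)

cable 1: Δx=-5.0000, Δy=-2.5000; L_1 = √(Δx²+Δy²) = 5.5902
cable 2: Δx=5.0000, Δy=-2.5000; L_2 = √(Δx²+Δy²) = 5.5902
cable 3: Δx=-5.0000, Δy=0.0000; L_3 = √(Δx²+Δy²) = 5.0000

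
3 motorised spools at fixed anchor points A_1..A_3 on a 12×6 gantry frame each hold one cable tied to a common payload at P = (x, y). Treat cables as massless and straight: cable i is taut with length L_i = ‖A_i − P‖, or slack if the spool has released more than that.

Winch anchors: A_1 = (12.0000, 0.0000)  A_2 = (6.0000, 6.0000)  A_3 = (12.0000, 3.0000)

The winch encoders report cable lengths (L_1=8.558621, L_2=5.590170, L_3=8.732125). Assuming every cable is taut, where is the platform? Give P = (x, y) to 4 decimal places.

each cable: (A_i−P)·(A_i−P) = L_i²; let k_i = ‖A_i‖²−L_i²
k_1 = 144.0000+0.0000−73.2500 = 70.7500
row 1: 12.0000x − 12.0000y = 30.0000  (k_2=40.7500)
row 2: 0.0000x − 6.0000y = -6.0000  (k_3=76.7500)
Cramer on rows 1–2 → x = 3.5000, y = 1.0000

(3.5000, 1.0000)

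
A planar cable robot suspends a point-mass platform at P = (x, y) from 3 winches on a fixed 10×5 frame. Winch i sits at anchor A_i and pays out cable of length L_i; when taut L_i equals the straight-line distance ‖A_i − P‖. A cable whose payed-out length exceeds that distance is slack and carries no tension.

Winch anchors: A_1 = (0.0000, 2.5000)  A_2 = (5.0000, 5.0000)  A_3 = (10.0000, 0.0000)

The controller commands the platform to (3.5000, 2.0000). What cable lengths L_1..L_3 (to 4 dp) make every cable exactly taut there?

(3.5355, 3.3541, 6.8007)

L_1 = √((0.0000−3.5000)² + (2.5000−2.0000)²) = 3.5355
L_2 = √((5.0000−3.5000)² + (5.0000−2.0000)²) = 3.3541
L_3 = √((10.0000−3.5000)² + (0.0000−2.0000)²) = 6.8007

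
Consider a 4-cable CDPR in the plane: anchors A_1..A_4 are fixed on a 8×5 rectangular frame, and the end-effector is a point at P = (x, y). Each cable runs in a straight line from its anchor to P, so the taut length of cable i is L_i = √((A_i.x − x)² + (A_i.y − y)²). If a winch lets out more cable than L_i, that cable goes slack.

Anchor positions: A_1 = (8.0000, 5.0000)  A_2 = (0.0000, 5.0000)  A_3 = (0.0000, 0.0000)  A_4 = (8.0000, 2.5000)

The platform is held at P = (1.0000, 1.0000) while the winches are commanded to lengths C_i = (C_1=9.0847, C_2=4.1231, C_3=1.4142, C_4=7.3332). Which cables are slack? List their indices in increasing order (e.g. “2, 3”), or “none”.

i=1: geometric 8.0623 vs commanded 9.0847 ⇒ slack
i=2: geometric 4.1231 vs commanded 4.1231 ⇒ taut
i=3: geometric 1.4142 vs commanded 1.4142 ⇒ taut
i=4: geometric 7.1589 vs commanded 7.3332 ⇒ slack

1, 4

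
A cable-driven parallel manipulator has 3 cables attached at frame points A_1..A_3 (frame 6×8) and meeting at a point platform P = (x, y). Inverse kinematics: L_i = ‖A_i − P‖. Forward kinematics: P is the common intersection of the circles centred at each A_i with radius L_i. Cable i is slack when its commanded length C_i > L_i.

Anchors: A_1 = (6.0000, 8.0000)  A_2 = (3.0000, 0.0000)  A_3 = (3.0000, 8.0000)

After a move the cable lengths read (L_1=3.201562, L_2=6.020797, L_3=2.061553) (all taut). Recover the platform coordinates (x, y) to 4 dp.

each cable: (A_i−P)·(A_i−P) = L_i²; let c_i = ‖A_i‖²−L_i²
c_1 = 36.0000+64.0000−10.2500 = 89.7500
row 1: 6.0000x + 16.0000y = 117.0000  (c_2=-27.2500)
row 2: 6.0000x + 0.0000y = 21.0000  (c_3=68.7500)
Cramer on rows 1–2 → x = 3.5000, y = 6.0000

(3.5000, 6.0000)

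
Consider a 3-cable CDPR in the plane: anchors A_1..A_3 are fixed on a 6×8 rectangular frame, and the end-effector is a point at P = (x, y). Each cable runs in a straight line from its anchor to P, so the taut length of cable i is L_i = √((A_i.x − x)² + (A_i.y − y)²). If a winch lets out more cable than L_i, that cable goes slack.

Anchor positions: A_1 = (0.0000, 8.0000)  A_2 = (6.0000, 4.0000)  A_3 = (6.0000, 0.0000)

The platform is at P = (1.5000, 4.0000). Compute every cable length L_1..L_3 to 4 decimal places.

L_1 = √((0.0000−1.5000)² + (8.0000−4.0000)²) = 4.2720
L_2 = √((6.0000−1.5000)² + (4.0000−4.0000)²) = 4.5000
L_3 = √((6.0000−1.5000)² + (0.0000−4.0000)²) = 6.0208

(4.2720, 4.5000, 6.0208)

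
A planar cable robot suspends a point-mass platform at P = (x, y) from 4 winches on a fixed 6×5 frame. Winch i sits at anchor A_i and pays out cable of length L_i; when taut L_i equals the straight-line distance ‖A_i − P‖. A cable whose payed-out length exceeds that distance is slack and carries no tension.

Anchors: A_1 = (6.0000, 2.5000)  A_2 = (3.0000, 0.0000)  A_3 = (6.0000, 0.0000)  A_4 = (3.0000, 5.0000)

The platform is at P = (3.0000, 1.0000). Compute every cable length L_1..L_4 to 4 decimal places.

L_1 = √((6.0000−3.0000)² + (2.5000−1.0000)²) = 3.3541
L_2 = √((3.0000−3.0000)² + (0.0000−1.0000)²) = 1.0000
L_3 = √((6.0000−3.0000)² + (0.0000−1.0000)²) = 3.1623
L_4 = √((3.0000−3.0000)² + (5.0000−1.0000)²) = 4.0000

(3.3541, 1.0000, 3.1623, 4.0000)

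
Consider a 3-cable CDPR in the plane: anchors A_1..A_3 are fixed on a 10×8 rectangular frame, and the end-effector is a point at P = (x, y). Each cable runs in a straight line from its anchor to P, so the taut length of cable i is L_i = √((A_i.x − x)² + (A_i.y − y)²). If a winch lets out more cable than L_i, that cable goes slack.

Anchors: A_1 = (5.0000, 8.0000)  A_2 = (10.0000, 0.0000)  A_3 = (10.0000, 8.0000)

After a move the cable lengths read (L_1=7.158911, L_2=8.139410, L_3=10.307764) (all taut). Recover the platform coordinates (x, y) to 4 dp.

expand ‖A_i−P‖²=L_i² and subtract eq 1 (q_i ≔ ‖A_i‖²−L_i²)
q_1 = 25.0000+64.0000−51.2500 = 37.7500
eq1−eq2 → [-10.0000  16.0000]·P = 4.0000
eq1−eq3 → [-10.0000  0.0000]·P = -20.0000
2×2 solve → P = (2.0000, 1.5000)

(2.0000, 1.5000)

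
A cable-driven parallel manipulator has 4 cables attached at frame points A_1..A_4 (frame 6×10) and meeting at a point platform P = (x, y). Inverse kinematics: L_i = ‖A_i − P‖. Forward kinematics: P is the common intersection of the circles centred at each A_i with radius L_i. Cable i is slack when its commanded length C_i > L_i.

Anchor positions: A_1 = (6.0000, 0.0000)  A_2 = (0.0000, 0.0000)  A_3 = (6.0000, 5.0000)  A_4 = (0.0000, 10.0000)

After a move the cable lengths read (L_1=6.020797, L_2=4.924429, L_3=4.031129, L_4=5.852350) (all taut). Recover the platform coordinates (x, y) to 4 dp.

circle eqns → linear via eq_j − eq_1; set k_j = A_j·A_j − L_j²
k_1 = 36.0000+0.0000−36.2500 = -0.2500
12.0000·x + 0.0000·y = k_1−k_2 = 24.0000
0.0000·x − 10.0000·y = k_1−k_3 = -45.0000
12.0000·x − 20.0000·y = k_1−k_4 = -66.0000
solve first two rows → x=2.0000, y=4.5000
check cable 4: ‖A_4−P‖² = 34.2500 ≈ L_4² = 34.2500 ✓

(2.0000, 4.5000)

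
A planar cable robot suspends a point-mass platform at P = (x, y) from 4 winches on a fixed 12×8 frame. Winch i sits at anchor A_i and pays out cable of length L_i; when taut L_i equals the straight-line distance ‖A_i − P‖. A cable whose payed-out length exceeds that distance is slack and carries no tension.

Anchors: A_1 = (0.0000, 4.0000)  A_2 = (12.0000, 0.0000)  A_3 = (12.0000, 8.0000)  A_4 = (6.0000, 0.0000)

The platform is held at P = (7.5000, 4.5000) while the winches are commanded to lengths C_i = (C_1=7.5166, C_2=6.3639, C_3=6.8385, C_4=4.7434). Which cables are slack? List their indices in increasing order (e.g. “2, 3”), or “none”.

3

cable 1: √((-7.5000)²+(-0.5000)²)=7.5166, C_1=7.5166: taut
cable 2: √((4.5000)²+(-4.5000)²)=6.3640, C_2=6.3639: taut
cable 3: √((4.5000)²+(3.5000)²)=5.7009, C_3=6.8385: slack
cable 4: √((-1.5000)²+(-4.5000)²)=4.7434, C_4=4.7434: taut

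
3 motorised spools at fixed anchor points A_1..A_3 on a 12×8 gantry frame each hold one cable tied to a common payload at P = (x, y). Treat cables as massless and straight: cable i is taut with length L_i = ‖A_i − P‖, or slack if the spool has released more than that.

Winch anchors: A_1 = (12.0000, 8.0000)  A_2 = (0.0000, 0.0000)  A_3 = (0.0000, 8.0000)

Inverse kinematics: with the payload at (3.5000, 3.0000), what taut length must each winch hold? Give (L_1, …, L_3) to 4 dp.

(9.8615, 4.6098, 6.1033)

L_1 = √((12.0000−3.5000)² + (8.0000−3.0000)²) = 9.8615
L_2 = √((0.0000−3.5000)² + (0.0000−3.0000)²) = 4.6098
L_3 = √((0.0000−3.5000)² + (8.0000−3.0000)²) = 6.1033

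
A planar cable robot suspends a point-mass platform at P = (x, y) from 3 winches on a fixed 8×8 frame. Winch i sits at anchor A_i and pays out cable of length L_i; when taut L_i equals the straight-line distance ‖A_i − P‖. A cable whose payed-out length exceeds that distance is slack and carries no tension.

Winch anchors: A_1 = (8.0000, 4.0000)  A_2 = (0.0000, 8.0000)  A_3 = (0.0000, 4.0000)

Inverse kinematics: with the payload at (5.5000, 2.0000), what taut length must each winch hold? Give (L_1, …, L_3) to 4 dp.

L_1: Δ = A_1−P = (2.5000, 2.0000) → ‖Δ‖ = √10.2500 = 3.2016
L_2: Δ = A_2−P = (-5.5000, 6.0000) → ‖Δ‖ = √66.2500 = 8.1394
L_3: Δ = A_3−P = (-5.5000, 2.0000) → ‖Δ‖ = √34.2500 = 5.8523

(3.2016, 8.1394, 5.8523)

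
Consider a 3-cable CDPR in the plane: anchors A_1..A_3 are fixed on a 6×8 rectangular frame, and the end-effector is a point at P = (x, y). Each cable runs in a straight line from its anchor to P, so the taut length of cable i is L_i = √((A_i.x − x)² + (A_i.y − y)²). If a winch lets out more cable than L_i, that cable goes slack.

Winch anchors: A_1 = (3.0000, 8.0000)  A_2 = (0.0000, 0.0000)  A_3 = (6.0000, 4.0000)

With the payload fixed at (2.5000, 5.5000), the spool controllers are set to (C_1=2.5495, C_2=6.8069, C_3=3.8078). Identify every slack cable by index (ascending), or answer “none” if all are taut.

cable 1: √((0.5000)²+(2.5000)²)=2.5495, C_1=2.5495: taut
cable 2: √((-2.5000)²+(-5.5000)²)=6.0415, C_2=6.8069: slack
cable 3: √((3.5000)²+(-1.5000)²)=3.8079, C_3=3.8078: taut

2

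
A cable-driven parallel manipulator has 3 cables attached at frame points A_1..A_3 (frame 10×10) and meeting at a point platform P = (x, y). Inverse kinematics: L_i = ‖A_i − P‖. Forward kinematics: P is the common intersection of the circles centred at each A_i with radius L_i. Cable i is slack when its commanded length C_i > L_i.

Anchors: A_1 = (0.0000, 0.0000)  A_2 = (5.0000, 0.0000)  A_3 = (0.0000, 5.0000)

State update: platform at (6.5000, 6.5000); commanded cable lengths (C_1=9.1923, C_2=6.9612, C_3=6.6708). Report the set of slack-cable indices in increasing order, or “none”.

cable 1: L_1 = ‖A_1−P‖ = 9.1924;  C_1 = 9.1923 → taut
cable 2: L_2 = ‖A_2−P‖ = 6.6708;  C_2 = 6.9612 → slack
cable 3: L_3 = ‖A_3−P‖ = 6.6708;  C_3 = 6.6708 → taut

2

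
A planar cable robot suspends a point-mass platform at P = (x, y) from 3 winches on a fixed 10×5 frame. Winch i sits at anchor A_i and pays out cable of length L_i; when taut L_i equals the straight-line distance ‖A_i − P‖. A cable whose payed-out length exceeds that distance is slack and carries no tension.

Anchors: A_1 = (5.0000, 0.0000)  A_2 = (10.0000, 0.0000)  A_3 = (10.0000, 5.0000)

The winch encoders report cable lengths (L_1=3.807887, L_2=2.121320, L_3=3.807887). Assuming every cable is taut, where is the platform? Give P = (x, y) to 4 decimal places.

(8.5000, 1.5000)

each cable: (A_i−P)·(A_i−P) = L_i²; let k_i = ‖A_i‖²−L_i²
k_1 = 25.0000+0.0000−14.5000 = 10.5000
row 1: -10.0000x + 0.0000y = -85.0000  (k_2=95.5000)
row 2: -10.0000x − 10.0000y = -100.0000  (k_3=110.5000)
Cramer on rows 1–2 → x = 8.5000, y = 1.5000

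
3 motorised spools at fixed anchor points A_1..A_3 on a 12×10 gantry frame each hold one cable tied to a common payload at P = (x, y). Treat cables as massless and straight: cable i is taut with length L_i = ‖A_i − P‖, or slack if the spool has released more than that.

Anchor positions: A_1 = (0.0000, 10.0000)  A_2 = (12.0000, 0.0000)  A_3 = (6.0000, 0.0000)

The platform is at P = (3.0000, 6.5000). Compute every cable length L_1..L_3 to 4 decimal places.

(4.6098, 11.1018, 7.1589)

L_1: Δ = A_1−P = (-3.0000, 3.5000) → ‖Δ‖ = √21.2500 = 4.6098
L_2: Δ = A_2−P = (9.0000, -6.5000) → ‖Δ‖ = √123.2500 = 11.1018
L_3: Δ = A_3−P = (3.0000, -6.5000) → ‖Δ‖ = √51.2500 = 7.1589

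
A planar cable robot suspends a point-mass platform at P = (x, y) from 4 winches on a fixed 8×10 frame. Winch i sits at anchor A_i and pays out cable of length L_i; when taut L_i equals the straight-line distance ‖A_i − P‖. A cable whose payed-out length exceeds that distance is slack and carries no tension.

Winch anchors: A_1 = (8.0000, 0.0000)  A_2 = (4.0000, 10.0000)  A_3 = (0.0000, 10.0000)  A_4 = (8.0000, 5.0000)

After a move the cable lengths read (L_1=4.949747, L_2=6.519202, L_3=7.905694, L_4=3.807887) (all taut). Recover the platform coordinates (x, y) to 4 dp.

circle eqns → linear via eq_j − eq_1; set q_j = A_j·A_j − L_j²
q_1 = 64.0000+0.0000−24.5000 = 39.5000
8.0000·x − 20.0000·y = q_1−q_2 = -34.0000
16.0000·x − 20.0000·y = q_1−q_3 = 2.0000
0.0000·x − 10.0000·y = q_1−q_4 = -35.0000
solve first two rows → x=4.5000, y=3.5000
check cable 4: ‖A_4−P‖² = 14.5000 ≈ L_4² = 14.5000 ✓

(4.5000, 3.5000)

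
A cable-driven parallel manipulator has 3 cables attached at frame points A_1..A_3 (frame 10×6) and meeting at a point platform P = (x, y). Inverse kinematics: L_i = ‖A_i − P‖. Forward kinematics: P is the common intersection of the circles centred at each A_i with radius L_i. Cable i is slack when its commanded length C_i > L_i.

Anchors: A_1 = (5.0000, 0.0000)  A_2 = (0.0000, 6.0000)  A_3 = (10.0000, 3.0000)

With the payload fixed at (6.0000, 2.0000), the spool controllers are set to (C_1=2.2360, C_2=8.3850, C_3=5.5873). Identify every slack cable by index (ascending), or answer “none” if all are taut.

cable 1: √((-1.0000)²+(-2.0000)²)=2.2361, C_1=2.2360: taut
cable 2: √((-6.0000)²+(4.0000)²)=7.2111, C_2=8.3850: slack
cable 3: √((4.0000)²+(1.0000)²)=4.1231, C_3=5.5873: slack

2, 3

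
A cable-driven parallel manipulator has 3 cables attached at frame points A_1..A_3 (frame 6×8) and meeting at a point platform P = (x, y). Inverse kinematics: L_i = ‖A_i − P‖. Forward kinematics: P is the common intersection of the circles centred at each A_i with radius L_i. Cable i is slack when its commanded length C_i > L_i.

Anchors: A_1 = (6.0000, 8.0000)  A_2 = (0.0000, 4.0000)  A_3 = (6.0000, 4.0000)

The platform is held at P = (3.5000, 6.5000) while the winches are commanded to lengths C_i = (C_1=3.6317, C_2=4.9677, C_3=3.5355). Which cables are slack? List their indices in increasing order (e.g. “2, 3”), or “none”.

1, 2

i=1: geometric 2.9155 vs commanded 3.6317 ⇒ slack
i=2: geometric 4.3012 vs commanded 4.9677 ⇒ slack
i=3: geometric 3.5355 vs commanded 3.5355 ⇒ taut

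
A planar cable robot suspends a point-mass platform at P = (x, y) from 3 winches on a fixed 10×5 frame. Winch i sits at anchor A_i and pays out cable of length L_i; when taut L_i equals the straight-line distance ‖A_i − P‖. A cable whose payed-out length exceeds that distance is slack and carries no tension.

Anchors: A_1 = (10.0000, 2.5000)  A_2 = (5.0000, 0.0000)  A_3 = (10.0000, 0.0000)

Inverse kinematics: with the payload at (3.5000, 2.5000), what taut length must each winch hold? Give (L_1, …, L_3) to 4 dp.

(6.5000, 2.9155, 6.9642)

L_1: Δ = A_1−P = (6.5000, 0.0000) → ‖Δ‖ = √42.2500 = 6.5000
L_2: Δ = A_2−P = (1.5000, -2.5000) → ‖Δ‖ = √8.5000 = 2.9155
L_3: Δ = A_3−P = (6.5000, -2.5000) → ‖Δ‖ = √48.5000 = 6.9642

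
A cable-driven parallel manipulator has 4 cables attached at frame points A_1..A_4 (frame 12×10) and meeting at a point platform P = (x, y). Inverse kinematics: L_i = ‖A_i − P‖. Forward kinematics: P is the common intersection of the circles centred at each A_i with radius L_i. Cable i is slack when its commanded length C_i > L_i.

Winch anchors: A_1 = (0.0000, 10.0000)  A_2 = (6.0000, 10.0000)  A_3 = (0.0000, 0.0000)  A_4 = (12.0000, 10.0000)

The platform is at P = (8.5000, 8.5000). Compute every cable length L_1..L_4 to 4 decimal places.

L_1: Δ = A_1−P = (-8.5000, 1.5000) → ‖Δ‖ = √74.5000 = 8.6313
L_2: Δ = A_2−P = (-2.5000, 1.5000) → ‖Δ‖ = √8.5000 = 2.9155
L_3: Δ = A_3−P = (-8.5000, -8.5000) → ‖Δ‖ = √144.5000 = 12.0208
L_4: Δ = A_4−P = (3.5000, 1.5000) → ‖Δ‖ = √14.5000 = 3.8079

(8.6313, 2.9155, 12.0208, 3.8079)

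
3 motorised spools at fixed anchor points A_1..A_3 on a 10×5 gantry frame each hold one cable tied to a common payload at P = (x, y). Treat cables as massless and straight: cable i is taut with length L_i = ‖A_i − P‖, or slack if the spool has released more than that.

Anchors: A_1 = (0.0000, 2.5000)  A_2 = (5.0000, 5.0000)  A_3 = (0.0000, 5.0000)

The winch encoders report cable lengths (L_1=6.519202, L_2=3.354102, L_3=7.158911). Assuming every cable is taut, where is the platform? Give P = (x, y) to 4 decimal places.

(6.5000, 2.0000)

expand ‖A_i−P‖²=L_i² and subtract eq 1 (q_i ≔ ‖A_i‖²−L_i²)
q_1 = 0.0000+6.2500−42.5000 = -36.2500
eq1−eq2 → [-10.0000  -5.0000]·P = -75.0000
eq1−eq3 → [0.0000  -5.0000]·P = -10.0000
2×2 solve → P = (6.5000, 2.0000)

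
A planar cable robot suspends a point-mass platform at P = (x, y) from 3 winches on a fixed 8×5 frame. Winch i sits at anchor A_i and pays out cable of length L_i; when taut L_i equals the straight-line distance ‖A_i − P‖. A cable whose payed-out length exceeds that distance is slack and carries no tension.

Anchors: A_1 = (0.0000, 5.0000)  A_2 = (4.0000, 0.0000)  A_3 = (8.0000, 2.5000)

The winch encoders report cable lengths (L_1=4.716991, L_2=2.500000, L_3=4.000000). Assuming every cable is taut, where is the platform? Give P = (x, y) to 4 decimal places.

(4.0000, 2.5000)

circle eqns → linear via eq_j − eq_1; set q_j = A_j·A_j − L_j²
q_1 = 0.0000+25.0000−22.2500 = 2.7500
-8.0000·x + 10.0000·y = q_1−q_2 = -7.0000
-16.0000·x + 5.0000·y = q_1−q_3 = -51.5000
solve first two rows → x=4.0000, y=2.5000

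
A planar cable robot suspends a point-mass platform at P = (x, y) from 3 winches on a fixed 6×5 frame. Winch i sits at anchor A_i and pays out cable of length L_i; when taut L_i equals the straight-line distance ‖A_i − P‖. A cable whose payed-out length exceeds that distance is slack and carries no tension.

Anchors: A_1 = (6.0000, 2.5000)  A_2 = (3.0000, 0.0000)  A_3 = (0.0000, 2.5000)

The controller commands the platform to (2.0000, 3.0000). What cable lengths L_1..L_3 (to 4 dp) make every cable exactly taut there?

L_1 = √((6.0000−2.0000)² + (2.5000−3.0000)²) = 4.0311
L_2 = √((3.0000−2.0000)² + (0.0000−3.0000)²) = 3.1623
L_3 = √((0.0000−2.0000)² + (2.5000−3.0000)²) = 2.0616

(4.0311, 3.1623, 2.0616)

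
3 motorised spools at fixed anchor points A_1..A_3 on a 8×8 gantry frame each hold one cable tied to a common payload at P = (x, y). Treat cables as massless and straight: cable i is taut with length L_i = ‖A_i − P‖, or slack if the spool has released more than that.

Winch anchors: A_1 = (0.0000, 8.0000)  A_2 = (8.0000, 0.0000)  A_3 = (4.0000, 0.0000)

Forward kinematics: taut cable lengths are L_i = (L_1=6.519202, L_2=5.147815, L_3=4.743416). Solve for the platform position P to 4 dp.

(5.5000, 4.5000)

each cable: (A_i−P)·(A_i−P) = L_i²; let q_i = ‖A_i‖²−L_i²
q_1 = 0.0000+64.0000−42.5000 = 21.5000
row 1: -16.0000x + 16.0000y = -16.0000  (q_2=37.5000)
row 2: -8.0000x + 16.0000y = 28.0000  (q_3=-6.5000)
Cramer on rows 1–2 → x = 5.5000, y = 4.5000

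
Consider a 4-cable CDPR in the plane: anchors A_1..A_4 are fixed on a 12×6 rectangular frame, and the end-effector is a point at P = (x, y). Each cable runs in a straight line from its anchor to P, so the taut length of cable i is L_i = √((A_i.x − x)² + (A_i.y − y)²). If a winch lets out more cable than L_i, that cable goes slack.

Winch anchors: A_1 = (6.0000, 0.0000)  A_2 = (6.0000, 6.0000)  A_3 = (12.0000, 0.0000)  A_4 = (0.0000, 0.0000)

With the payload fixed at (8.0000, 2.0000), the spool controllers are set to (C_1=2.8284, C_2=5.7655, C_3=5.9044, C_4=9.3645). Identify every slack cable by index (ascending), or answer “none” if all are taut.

2, 3, 4

cable 1: √((-2.0000)²+(-2.0000)²)=2.8284, C_1=2.8284: taut
cable 2: √((-2.0000)²+(4.0000)²)=4.4721, C_2=5.7655: slack
cable 3: √((4.0000)²+(-2.0000)²)=4.4721, C_3=5.9044: slack
cable 4: √((-8.0000)²+(-2.0000)²)=8.2462, C_4=9.3645: slack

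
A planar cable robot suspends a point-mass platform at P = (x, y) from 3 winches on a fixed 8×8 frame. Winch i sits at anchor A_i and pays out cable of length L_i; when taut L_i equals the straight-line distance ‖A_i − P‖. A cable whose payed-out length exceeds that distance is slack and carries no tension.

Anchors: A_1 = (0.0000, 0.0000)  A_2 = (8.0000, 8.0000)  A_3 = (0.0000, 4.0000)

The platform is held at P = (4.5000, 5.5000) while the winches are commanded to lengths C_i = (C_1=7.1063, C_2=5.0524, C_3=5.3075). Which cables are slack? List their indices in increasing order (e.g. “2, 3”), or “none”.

cable 1: L_1 = ‖A_1−P‖ = 7.1063;  C_1 = 7.1063 → taut
cable 2: L_2 = ‖A_2−P‖ = 4.3012;  C_2 = 5.0524 → slack
cable 3: L_3 = ‖A_3−P‖ = 4.7434;  C_3 = 5.3075 → slack

2, 3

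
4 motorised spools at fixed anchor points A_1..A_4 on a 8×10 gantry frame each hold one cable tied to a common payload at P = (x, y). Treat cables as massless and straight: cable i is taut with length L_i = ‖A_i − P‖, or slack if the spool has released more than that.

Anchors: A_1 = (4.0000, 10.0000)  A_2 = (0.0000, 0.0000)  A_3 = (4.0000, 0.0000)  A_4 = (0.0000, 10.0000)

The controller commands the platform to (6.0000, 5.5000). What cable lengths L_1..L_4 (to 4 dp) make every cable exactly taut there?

(4.9244, 8.1394, 5.8523, 7.5000)

cable 1: Δx=-2.0000, Δy=4.5000; L_1 = √(Δx²+Δy²) = 4.9244
cable 2: Δx=-6.0000, Δy=-5.5000; L_2 = √(Δx²+Δy²) = 8.1394
cable 3: Δx=-2.0000, Δy=-5.5000; L_3 = √(Δx²+Δy²) = 5.8523
cable 4: Δx=-6.0000, Δy=4.5000; L_4 = √(Δx²+Δy²) = 7.5000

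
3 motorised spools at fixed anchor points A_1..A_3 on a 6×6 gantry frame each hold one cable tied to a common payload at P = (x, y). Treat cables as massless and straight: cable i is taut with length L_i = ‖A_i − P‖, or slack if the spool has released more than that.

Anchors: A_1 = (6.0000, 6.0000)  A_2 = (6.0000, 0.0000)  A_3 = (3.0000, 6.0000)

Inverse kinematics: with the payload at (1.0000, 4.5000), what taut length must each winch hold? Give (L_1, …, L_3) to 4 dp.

L_1: Δ = A_1−P = (5.0000, 1.5000) → ‖Δ‖ = √27.2500 = 5.2202
L_2: Δ = A_2−P = (5.0000, -4.5000) → ‖Δ‖ = √45.2500 = 6.7268
L_3: Δ = A_3−P = (2.0000, 1.5000) → ‖Δ‖ = √6.2500 = 2.5000

(5.2202, 6.7268, 2.5000)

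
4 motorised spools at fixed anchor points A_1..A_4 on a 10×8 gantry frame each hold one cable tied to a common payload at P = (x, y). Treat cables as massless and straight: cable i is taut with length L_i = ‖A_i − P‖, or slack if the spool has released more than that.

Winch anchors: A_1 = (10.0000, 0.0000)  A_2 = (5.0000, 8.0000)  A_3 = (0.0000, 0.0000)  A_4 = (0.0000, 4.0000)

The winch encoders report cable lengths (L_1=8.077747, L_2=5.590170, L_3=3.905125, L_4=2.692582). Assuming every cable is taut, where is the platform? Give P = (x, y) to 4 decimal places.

(2.5000, 3.0000)

each cable: (A_i−P)·(A_i−P) = L_i²; let k_i = ‖A_i‖²−L_i²
k_1 = 100.0000+0.0000−65.2500 = 34.7500
row 1: 10.0000x − 16.0000y = -23.0000  (k_2=57.7500)
row 2: 20.0000x + 0.0000y = 50.0000  (k_3=-15.2500)
row 3: 20.0000x − 8.0000y = 26.0000  (k_4=8.7500)
Cramer on rows 1–2 → x = 2.5000, y = 3.0000
check cable 4: ‖A_4−P‖² = 7.2500 ≈ L_4² = 7.2500 ✓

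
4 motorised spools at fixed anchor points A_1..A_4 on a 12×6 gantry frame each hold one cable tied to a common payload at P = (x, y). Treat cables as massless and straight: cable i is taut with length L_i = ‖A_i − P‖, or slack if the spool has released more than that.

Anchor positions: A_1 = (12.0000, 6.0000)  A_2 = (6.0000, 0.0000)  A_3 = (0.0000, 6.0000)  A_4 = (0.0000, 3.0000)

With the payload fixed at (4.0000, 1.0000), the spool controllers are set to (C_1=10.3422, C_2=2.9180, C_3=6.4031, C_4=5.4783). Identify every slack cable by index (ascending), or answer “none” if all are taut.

cable 1: L_1 = ‖A_1−P‖ = 9.4340;  C_1 = 10.3422 → slack
cable 2: L_2 = ‖A_2−P‖ = 2.2361;  C_2 = 2.9180 → slack
cable 3: L_3 = ‖A_3−P‖ = 6.4031;  C_3 = 6.4031 → taut
cable 4: L_4 = ‖A_4−P‖ = 4.4721;  C_4 = 5.4783 → slack

1, 2, 4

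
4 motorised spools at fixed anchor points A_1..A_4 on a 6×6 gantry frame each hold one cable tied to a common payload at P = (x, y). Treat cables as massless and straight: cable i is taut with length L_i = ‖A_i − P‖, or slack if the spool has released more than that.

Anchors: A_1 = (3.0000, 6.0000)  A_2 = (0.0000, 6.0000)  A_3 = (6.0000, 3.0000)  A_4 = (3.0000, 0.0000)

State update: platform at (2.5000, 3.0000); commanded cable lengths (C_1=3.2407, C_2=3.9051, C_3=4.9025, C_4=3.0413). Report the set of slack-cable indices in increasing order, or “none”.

i=1: geometric 3.0414 vs commanded 3.2407 ⇒ slack
i=2: geometric 3.9051 vs commanded 3.9051 ⇒ taut
i=3: geometric 3.5000 vs commanded 4.9025 ⇒ slack
i=4: geometric 3.0414 vs commanded 3.0413 ⇒ taut

1, 3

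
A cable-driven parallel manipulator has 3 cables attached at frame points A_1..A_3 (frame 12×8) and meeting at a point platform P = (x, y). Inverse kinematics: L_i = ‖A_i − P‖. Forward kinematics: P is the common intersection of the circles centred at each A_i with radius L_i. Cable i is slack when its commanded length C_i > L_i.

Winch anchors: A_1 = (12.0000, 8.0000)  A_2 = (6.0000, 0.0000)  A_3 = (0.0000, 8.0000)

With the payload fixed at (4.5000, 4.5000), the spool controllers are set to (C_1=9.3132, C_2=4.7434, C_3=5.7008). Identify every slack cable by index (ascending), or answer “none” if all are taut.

i=1: geometric 8.2765 vs commanded 9.3132 ⇒ slack
i=2: geometric 4.7434 vs commanded 4.7434 ⇒ taut
i=3: geometric 5.7009 vs commanded 5.7008 ⇒ taut

1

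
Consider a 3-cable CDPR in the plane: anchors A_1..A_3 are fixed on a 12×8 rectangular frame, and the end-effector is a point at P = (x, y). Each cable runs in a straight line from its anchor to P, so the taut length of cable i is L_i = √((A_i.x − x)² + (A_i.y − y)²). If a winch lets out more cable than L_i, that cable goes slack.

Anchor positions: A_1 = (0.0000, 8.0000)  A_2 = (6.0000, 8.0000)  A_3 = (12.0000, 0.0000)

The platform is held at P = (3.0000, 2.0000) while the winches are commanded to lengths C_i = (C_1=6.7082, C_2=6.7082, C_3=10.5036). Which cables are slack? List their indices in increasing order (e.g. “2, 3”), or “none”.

3

i=1: geometric 6.7082 vs commanded 6.7082 ⇒ taut
i=2: geometric 6.7082 vs commanded 6.7082 ⇒ taut
i=3: geometric 9.2195 vs commanded 10.5036 ⇒ slack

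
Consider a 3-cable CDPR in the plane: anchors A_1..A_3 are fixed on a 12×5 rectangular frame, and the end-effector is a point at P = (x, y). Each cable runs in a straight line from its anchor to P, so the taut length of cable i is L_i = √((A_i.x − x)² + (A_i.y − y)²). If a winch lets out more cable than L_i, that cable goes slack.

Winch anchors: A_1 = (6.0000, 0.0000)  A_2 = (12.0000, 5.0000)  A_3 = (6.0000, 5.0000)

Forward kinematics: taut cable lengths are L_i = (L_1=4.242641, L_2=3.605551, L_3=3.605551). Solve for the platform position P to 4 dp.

each cable: (A_i−P)·(A_i−P) = L_i²; let k_i = ‖A_i‖²−L_i²
k_1 = 36.0000+0.0000−18.0000 = 18.0000
row 1: -12.0000x − 10.0000y = -138.0000  (k_2=156.0000)
row 2: 0.0000x − 10.0000y = -30.0000  (k_3=48.0000)
Cramer on rows 1–2 → x = 9.0000, y = 3.0000

(9.0000, 3.0000)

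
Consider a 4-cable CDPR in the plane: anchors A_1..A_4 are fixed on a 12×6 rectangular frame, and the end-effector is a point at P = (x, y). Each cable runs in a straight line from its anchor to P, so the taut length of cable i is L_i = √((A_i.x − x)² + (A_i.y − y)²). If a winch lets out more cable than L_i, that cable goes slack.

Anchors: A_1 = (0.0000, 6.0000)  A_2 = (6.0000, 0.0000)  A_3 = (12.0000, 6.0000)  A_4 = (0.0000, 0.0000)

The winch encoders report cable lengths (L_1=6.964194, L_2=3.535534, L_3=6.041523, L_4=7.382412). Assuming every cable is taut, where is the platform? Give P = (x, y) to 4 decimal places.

(6.5000, 3.5000)

circle eqns → linear via eq_j − eq_1; set c_j = A_j·A_j − L_j²
c_1 = 0.0000+36.0000−48.5000 = -12.5000
-12.0000·x + 12.0000·y = c_1−c_2 = -36.0000
-24.0000·x + 0.0000·y = c_1−c_3 = -156.0000
0.0000·x + 12.0000·y = c_1−c_4 = 42.0000
solve first two rows → x=6.5000, y=3.5000
check cable 4: ‖A_4−P‖² = 54.5000 ≈ L_4² = 54.5000 ✓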